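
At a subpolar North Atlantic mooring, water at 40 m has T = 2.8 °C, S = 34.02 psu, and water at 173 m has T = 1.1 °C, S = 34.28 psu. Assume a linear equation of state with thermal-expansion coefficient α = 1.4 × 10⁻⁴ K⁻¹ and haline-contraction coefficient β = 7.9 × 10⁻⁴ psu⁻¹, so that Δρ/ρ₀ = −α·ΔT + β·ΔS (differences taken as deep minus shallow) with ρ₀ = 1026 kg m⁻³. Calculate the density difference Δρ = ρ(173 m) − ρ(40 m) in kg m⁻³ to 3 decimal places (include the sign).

ΔT = -1.7 K, ΔS = +0.26 psu (deep − shallow).
Δρ/ρ₀ = −(1.4 × 10⁻⁴)(-1.7) + (7.9 × 10⁻⁴)(+0.26) = 4.434 × 10⁻⁴.
Δρ = 1026 × (4.434 × 10⁻⁴) = +0.455 kg m⁻³.
Positive Δρ: denser below, stable.

+0.455 kg m⁻³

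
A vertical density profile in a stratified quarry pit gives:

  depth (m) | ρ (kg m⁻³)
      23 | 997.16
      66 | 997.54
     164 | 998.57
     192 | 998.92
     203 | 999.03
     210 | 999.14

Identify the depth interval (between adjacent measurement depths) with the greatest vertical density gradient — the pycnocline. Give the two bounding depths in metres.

Compute the density gradient over each adjacent pair:
  23–66 m: Δρ/Δz = 0.38/43 = 8.8 × 10⁻³ kg m⁻⁴
  66–164 m: Δρ/Δz = 1.03/98 = 0.011 kg m⁻⁴
  164–192 m: Δρ/Δz = 0.35/28 = 0.012 kg m⁻⁴
  192–203 m: Δρ/Δz = 0.11/11 = 0.010 kg m⁻⁴
  203–210 m: Δρ/Δz = 0.11/7 = 0.016 kg m⁻⁴
The largest gradient is in the 203–210 m interval — the pycnocline.

203–210 m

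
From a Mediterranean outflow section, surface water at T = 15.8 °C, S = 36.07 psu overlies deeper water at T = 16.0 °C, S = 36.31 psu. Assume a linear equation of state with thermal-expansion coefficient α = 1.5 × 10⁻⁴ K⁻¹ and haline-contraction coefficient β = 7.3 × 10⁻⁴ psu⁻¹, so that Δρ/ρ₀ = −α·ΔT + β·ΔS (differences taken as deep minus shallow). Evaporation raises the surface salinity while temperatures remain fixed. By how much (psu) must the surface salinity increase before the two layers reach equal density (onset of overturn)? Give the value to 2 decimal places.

Neutral buoyancy requires −α(T_deep − T_surf) + β(S_deep − S_surf′) = 0.
S_surf′ = S_deep − (α/β)·ΔT = 36.31 − (1.5 × 10⁻⁴/7.3 × 10⁻⁴)·(+0.2) = 36.2689 psu.
Increase required: 36.2689 − 36.07 = 0.1989 psu.

0.20 psu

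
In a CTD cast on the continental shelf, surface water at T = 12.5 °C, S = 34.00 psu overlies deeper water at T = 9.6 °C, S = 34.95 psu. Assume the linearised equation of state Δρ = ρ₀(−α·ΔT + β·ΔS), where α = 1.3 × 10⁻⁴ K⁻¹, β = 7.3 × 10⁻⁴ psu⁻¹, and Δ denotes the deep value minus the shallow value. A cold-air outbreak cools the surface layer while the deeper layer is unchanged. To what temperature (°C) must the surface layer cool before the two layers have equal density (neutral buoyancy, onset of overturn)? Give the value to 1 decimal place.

4.3 °C

Neutral buoyancy requires Δρ = 0, i.e. −α(T_deep − T_surf′) + β(S_deep − S_surf) = 0.
T_surf′ = T_deep − (β/α)·ΔS = 9.6 − (7.3 × 10⁻⁴/1.3 × 10⁻⁴)·(+0.95) = 4.265 °C.
Cooling required: 12.5 − (4.265) = 8.235 °C.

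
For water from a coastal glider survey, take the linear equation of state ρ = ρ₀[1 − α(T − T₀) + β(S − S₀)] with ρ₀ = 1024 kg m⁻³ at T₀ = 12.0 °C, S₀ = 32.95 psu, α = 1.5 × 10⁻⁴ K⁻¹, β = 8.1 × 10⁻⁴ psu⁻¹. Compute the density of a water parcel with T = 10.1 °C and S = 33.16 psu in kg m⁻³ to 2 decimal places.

1024.47 kg m⁻³

T − T₀ = -1.9 K, S − S₀ = +0.21 psu.
Bracket = 1 − α·(-1.9) + β·(+0.21) = 1 + (4.551 × 10⁻⁴) = 1.0004551.
ρ = 1024 × 1.0004551 = 1024.47 kg m⁻³.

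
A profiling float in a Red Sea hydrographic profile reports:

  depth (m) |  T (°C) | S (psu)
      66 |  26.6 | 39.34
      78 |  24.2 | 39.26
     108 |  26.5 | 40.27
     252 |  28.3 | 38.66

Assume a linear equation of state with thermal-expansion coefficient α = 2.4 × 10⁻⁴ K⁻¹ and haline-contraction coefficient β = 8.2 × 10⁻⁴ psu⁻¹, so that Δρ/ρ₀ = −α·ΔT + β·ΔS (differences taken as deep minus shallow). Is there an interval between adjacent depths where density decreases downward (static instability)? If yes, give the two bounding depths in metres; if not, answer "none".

108–252 m

Evaluate Δρ/ρ₀ = −αΔT + βΔS across each adjacent pair:
  66–78 m: −αΔT+βΔS = −(2.4 × 10⁻⁴)(-2.4)+(8.2 × 10⁻⁴)(-0.08) = 5.1 × 10⁻⁴ → stable
  78–108 m: −αΔT+βΔS = −(2.4 × 10⁻⁴)(+2.3)+(8.2 × 10⁻⁴)(+1.01) = 2.8 × 10⁻⁴ → stable
  108–252 m: −αΔT+βΔS = −(2.4 × 10⁻⁴)(+1.8)+(8.2 × 10⁻⁴)(-1.61) = -1.8 × 10⁻³ → UNSTABLE
The 108–252 m interval has Δρ < 0: lighter water underlies denser water.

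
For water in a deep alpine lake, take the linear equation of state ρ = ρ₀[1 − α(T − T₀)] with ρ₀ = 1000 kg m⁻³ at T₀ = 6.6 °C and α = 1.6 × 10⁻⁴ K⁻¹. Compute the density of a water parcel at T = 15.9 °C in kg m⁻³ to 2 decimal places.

998.51 kg m⁻³

T − T₀ = +9.3 K.
Bracket = 1 − α·(+9.3) = 1 + (-1.488 × 10⁻³) = 0.9985120.
ρ = 1000 × 0.9985120 = 998.51 kg m⁻³.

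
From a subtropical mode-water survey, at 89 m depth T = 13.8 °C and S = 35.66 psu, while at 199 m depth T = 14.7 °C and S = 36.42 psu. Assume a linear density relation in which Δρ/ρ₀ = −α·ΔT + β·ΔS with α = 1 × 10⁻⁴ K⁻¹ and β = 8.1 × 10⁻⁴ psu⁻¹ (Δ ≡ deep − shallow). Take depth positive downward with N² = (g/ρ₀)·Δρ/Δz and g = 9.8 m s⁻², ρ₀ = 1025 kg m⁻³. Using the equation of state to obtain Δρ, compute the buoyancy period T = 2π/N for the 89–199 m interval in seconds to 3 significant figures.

ΔT = +0.9 K, ΔS = +0.76 psu (deep − shallow).
Δρ/ρ₀ = −αΔT + βΔS = -9.00 × 10⁻⁵ + 6.156 × 10⁻⁴ = 5.256 × 10⁻⁴, so Δρ ≈ 0.5387 kg m⁻³.
N² = (g/ρ₀)·Δρ/Δz = g·(Δρ/ρ₀)/Δz = 9.8 × 5.256 × 10⁻⁴ / 110 = 4.6826 × 10⁻⁵ s⁻².
N = √(4.6826 × 10⁻⁵) = 6.8430 × 10⁻³ rad s⁻¹ → T = 2π/N = 918.19 s ≈ 918 s.

918 s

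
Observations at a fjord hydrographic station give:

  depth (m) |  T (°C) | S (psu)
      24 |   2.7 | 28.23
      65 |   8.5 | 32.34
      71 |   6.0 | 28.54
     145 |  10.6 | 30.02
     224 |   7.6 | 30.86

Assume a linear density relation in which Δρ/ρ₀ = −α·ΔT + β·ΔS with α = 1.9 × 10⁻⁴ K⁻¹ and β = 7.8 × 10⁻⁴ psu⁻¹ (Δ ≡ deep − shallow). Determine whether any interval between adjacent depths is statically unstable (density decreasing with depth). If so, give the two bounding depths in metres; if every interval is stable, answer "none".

65–71 m

Evaluate Δρ/ρ₀ = −αΔT + βΔS across each adjacent pair:
  24–65 m: −αΔT+βΔS = −(1.9 × 10⁻⁴)(+5.8)+(7.8 × 10⁻⁴)(+4.11) = 2.1 × 10⁻³ → stable
  65–71 m: −αΔT+βΔS = −(1.9 × 10⁻⁴)(-2.5)+(7.8 × 10⁻⁴)(-3.80) = -2.5 × 10⁻³ → UNSTABLE
  71–145 m: −αΔT+βΔS = −(1.9 × 10⁻⁴)(+4.6)+(7.8 × 10⁻⁴)(+1.48) = 2.8 × 10⁻⁴ → stable
  145–224 m: −αΔT+βΔS = −(1.9 × 10⁻⁴)(-3.0)+(7.8 × 10⁻⁴)(+0.84) = 1.2 × 10⁻³ → stable
The 65–71 m interval has Δρ < 0: lighter water underlies denser water.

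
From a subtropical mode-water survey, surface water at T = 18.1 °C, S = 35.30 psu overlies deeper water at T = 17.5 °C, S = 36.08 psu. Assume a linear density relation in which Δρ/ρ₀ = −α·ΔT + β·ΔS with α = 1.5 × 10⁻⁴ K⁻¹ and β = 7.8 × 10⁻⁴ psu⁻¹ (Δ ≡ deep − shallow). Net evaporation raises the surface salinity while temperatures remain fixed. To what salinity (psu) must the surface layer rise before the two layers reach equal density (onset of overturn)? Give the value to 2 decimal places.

Neutral buoyancy requires −α(T_deep − T_surf) + β(S_deep − S_surf′) = 0.
S_surf′ = S_deep − (α/β)·ΔT = 36.08 − (1.5 × 10⁻⁴/7.8 × 10⁻⁴)·(-0.6) = 36.1954 psu.
Increase required: 36.1954 − 35.30 = 0.8954 psu.

36.20 psu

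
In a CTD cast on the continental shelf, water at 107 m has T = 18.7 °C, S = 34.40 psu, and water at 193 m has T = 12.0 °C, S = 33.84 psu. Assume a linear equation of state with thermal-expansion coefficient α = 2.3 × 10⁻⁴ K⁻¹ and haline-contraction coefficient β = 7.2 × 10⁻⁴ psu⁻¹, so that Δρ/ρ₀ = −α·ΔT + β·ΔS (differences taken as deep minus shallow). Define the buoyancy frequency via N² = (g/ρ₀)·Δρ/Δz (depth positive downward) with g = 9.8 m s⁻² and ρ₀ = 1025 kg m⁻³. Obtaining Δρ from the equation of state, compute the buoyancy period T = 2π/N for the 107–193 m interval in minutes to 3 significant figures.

ΔT = -6.7 K, ΔS = -0.56 psu (deep − shallow).
Δρ/ρ₀ = −αΔT + βΔS = 1.541 × 10⁻³ − 4.032 × 10⁻⁴ = 1.1378 × 10⁻³, so Δρ ≈ 1.166 kg m⁻³.
N² = (g/ρ₀)·Δρ/Δz = g·(Δρ/ρ₀)/Δz = 9.8 × 1.1378 × 10⁻³ / 86 = 1.2966 × 10⁻⁴ s⁻².
N = √(1.2966 × 10⁻⁴) = 0.011387 rad s⁻¹ → T = 2π/N = 551.79 s = 9.1965 min ≈ 9.20 min.

9.20 min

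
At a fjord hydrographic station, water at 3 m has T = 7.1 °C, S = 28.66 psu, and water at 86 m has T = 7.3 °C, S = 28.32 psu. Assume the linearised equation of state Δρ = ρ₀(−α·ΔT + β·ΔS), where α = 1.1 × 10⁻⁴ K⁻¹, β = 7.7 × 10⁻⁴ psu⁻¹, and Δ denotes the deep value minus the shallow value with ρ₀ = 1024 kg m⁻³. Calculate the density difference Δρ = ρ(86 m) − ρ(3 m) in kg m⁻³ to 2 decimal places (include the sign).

-0.29 kg m⁻³

ΔT = +0.2 K, ΔS = -0.34 psu (deep − shallow).
Δρ/ρ₀ = −(1.1 × 10⁻⁴)(+0.2) + (7.7 × 10⁻⁴)(-0.34) = -2.838 × 10⁻⁴.
Δρ = 1024 × (-2.838 × 10⁻⁴) = -0.29 kg m⁻³.
Negative Δρ: lighter below, statically unstable.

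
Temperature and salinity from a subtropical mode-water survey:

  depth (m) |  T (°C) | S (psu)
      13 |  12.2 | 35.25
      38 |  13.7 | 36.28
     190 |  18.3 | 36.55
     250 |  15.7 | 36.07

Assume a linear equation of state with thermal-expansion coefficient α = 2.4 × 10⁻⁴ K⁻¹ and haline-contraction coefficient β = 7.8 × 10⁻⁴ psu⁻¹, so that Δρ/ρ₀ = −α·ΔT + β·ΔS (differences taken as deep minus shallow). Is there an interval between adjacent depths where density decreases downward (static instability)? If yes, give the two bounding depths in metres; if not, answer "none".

38–190 m

Evaluate Δρ/ρ₀ = −αΔT + βΔS across each adjacent pair:
  13–38 m: −αΔT+βΔS = −(2.4 × 10⁻⁴)(+1.5)+(7.8 × 10⁻⁴)(+1.03) = 4.4 × 10⁻⁴ → stable
  38–190 m: −αΔT+βΔS = −(2.4 × 10⁻⁴)(+4.6)+(7.8 × 10⁻⁴)(+0.27) = -8.9 × 10⁻⁴ → UNSTABLE
  190–250 m: −αΔT+βΔS = −(2.4 × 10⁻⁴)(-2.6)+(7.8 × 10⁻⁴)(-0.48) = 2.5 × 10⁻⁴ → stable
The 38–190 m interval has Δρ < 0: lighter water underlies denser water.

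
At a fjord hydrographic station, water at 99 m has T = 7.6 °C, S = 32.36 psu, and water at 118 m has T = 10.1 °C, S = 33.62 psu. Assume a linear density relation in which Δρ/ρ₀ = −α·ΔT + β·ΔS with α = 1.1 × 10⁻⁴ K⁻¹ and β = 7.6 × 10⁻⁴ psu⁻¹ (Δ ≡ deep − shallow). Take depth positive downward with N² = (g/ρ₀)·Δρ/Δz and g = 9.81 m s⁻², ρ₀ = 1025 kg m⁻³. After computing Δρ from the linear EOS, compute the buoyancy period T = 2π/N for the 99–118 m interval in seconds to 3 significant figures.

ΔT = +2.5 K, ΔS = +1.26 psu (deep − shallow).
Δρ/ρ₀ = −αΔT + βΔS = -2.75 × 10⁻⁴ + 9.576 × 10⁻⁴ = 6.826 × 10⁻⁴, so Δρ ≈ 0.6997 kg m⁻³.
N² = (g/ρ₀)·Δρ/Δz = g·(Δρ/ρ₀)/Δz = 9.81 × 6.826 × 10⁻⁴ / 19 = 3.5244 × 10⁻⁴ s⁻².
N = √(3.5244 × 10⁻⁴) = 0.018773 rad s⁻¹ → T = 2π/N = 334.69 s ≈ 335 s.

335 s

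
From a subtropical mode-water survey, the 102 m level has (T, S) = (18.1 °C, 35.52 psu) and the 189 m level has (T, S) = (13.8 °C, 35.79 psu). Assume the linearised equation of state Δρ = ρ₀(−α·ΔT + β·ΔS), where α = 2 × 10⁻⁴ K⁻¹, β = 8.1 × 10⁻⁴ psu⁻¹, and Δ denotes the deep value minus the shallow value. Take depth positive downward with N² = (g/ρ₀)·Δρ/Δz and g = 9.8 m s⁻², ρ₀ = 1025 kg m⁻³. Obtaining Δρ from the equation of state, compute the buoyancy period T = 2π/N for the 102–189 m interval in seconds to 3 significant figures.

570 s

ΔT = -4.3 K, ΔS = +0.27 psu (deep − shallow).
Δρ/ρ₀ = −αΔT + βΔS = 8.60 × 10⁻⁴ + 2.187 × 10⁻⁴ = 1.0787 × 10⁻³, so Δρ ≈ 1.106 kg m⁻³.
N² = (g/ρ₀)·Δρ/Δz = g·(Δρ/ρ₀)/Δz = 9.8 × 1.0787 × 10⁻³ / 87 = 1.2151 × 10⁻⁴ s⁻².
N = √(1.2151 × 10⁻⁴) = 0.011023 rad s⁻¹ → T = 2π/N = 570.01 s ≈ 570 s.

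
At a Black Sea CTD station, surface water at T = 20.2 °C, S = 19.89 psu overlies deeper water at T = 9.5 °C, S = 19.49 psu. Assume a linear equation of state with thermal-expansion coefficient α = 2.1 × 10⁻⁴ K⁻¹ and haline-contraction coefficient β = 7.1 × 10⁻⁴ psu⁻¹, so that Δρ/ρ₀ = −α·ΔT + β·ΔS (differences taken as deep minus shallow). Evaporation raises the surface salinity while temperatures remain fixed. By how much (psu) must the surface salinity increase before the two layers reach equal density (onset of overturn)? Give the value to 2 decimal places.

Neutral buoyancy requires −α(T_deep − T_surf) + β(S_deep − S_surf′) = 0.
S_surf′ = S_deep − (α/β)·ΔT = 19.49 − (2.1 × 10⁻⁴/7.1 × 10⁻⁴)·(-10.7) = 22.6548 psu.
Increase required: 22.6548 − 19.89 = 2.7648 psu.

2.76 psu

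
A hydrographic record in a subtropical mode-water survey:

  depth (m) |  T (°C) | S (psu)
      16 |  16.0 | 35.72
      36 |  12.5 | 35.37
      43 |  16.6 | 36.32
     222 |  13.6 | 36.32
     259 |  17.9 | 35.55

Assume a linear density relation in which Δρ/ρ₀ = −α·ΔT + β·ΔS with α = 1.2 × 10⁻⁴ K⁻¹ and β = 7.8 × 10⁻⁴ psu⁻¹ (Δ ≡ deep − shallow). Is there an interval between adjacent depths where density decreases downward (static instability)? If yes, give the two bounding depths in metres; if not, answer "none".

222–259 m

Evaluate Δρ/ρ₀ = −αΔT + βΔS across each adjacent pair:
  16–36 m: −αΔT+βΔS = −(1.2 × 10⁻⁴)(-3.5)+(7.8 × 10⁻⁴)(-0.35) = 1.5 × 10⁻⁴ → stable
  36–43 m: −αΔT+βΔS = −(1.2 × 10⁻⁴)(+4.1)+(7.8 × 10⁻⁴)(+0.95) = 2.5 × 10⁻⁴ → stable
  43–222 m: −αΔT+βΔS = −(1.2 × 10⁻⁴)(-3.0)+(7.8 × 10⁻⁴)(+0.00) = 3.6 × 10⁻⁴ → stable
  222–259 m: −αΔT+βΔS = −(1.2 × 10⁻⁴)(+4.3)+(7.8 × 10⁻⁴)(-0.77) = -1.1 × 10⁻³ → UNSTABLE
The 222–259 m interval has Δρ < 0: lighter water underlies denser water.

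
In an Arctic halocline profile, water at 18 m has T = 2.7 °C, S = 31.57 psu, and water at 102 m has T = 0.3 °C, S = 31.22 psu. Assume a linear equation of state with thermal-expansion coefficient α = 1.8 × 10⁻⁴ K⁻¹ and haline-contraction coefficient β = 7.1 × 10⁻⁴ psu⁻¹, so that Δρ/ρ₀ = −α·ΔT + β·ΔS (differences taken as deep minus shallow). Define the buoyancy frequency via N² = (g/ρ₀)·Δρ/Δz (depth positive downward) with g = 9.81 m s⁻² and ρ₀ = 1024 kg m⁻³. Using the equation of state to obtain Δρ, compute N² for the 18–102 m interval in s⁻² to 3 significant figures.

2.14 × 10⁻⁵ s⁻²

ΔT = -2.4 K, ΔS = -0.35 psu (deep − shallow).
Δρ/ρ₀ = −αΔT + βΔS = 4.32 × 10⁻⁴ − 2.485 × 10⁻⁴ = 1.835 × 10⁻⁴, so Δρ ≈ 0.1879 kg m⁻³.
N² = (g/ρ₀)·Δρ/Δz = g·(Δρ/ρ₀)/Δz = 9.81 × 1.835 × 10⁻⁴ / 84 = 2.1430 × 10⁻⁵ s⁻² ≈ 2.14 × 10⁻⁵ s⁻².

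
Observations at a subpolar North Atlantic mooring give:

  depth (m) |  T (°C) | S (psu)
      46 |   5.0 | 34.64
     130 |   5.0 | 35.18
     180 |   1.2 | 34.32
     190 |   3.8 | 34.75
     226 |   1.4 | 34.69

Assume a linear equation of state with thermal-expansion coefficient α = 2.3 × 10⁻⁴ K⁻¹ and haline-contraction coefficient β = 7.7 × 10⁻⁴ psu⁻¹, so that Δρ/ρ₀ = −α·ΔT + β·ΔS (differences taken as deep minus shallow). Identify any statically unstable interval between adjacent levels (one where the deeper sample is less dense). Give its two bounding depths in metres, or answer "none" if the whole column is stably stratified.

Evaluate Δρ/ρ₀ = −αΔT + βΔS across each adjacent pair:
  46–130 m: −αΔT+βΔS = −(2.3 × 10⁻⁴)(+0.0)+(7.7 × 10⁻⁴)(+0.54) = 4.2 × 10⁻⁴ → stable
  130–180 m: −αΔT+βΔS = −(2.3 × 10⁻⁴)(-3.8)+(7.7 × 10⁻⁴)(-0.86) = 2.1 × 10⁻⁴ → stable
  180–190 m: −αΔT+βΔS = −(2.3 × 10⁻⁴)(+2.6)+(7.7 × 10⁻⁴)(+0.43) = -2.7 × 10⁻⁴ → UNSTABLE
  190–226 m: −αΔT+βΔS = −(2.3 × 10⁻⁴)(-2.4)+(7.7 × 10⁻⁴)(-0.06) = 5.1 × 10⁻⁴ → stable
The 180–190 m interval has Δρ < 0: lighter water underlies denser water.

180–190 m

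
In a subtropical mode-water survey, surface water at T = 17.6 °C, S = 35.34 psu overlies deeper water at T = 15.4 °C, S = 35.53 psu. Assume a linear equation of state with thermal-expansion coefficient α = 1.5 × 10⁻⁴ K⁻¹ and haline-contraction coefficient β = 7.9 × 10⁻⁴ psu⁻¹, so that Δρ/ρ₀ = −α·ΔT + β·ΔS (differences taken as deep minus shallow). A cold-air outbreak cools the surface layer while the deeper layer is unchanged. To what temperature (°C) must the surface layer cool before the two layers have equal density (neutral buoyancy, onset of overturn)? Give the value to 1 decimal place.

14.4 °C

Neutral buoyancy requires Δρ = 0, i.e. −α(T_deep − T_surf′) + β(S_deep − S_surf) = 0.
T_surf′ = T_deep − (β/α)·ΔS = 15.4 − (7.9 × 10⁻⁴/1.5 × 10⁻⁴)·(+0.19) = 14.399 °C.
Cooling required: 17.6 − (14.399) = 3.201 °C.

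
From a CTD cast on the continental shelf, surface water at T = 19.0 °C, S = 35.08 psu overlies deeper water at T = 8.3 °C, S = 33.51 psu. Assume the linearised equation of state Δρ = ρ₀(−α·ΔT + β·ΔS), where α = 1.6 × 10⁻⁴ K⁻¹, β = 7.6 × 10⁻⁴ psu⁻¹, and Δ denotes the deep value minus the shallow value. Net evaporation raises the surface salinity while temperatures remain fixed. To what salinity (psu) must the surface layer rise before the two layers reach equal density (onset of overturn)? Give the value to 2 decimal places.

Neutral buoyancy requires −α(T_deep − T_surf) + β(S_deep − S_surf′) = 0.
S_surf′ = S_deep − (α/β)·ΔT = 33.51 − (1.6 × 10⁻⁴/7.6 × 10⁻⁴)·(-10.7) = 35.7626 psu.
Increase required: 35.7626 − 35.08 = 0.6826 psu.

35.76 psu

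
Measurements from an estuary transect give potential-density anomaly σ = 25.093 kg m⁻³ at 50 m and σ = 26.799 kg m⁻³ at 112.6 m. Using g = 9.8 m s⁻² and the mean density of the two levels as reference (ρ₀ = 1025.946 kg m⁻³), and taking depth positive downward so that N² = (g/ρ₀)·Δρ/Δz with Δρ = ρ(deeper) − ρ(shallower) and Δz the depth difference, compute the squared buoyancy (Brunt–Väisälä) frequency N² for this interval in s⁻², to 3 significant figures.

2.60 × 10⁻⁴ s⁻²

Δρ = 1026.799 − 1025.093 = 1.706 kg m⁻³ over Δz = 112.6 − 50 = 62.6 m.
N² = (9.8/1025.946) × (1.706/62.6) = 2.6032 × 10⁻⁴ s⁻² ≈ 2.60 × 10⁻⁴ s⁻².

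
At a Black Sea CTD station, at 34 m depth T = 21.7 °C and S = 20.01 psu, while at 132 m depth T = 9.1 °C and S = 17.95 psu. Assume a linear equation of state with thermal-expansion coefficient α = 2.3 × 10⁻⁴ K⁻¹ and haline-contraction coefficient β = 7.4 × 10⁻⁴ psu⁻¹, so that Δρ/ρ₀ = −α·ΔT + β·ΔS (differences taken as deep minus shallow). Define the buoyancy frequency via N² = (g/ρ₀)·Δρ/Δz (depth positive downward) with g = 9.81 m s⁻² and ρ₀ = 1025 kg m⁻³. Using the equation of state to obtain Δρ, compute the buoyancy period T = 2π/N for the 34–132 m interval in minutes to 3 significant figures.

8.93 min

ΔT = -12.6 K, ΔS = -2.06 psu (deep − shallow).
Δρ/ρ₀ = −αΔT + βΔS = 2.898 × 10⁻³ − 1.5244 × 10⁻³ = 1.3736 × 10⁻³, so Δρ ≈ 1.408 kg m⁻³.
N² = (g/ρ₀)·Δρ/Δz = g·(Δρ/ρ₀)/Δz = 9.81 × 1.3736 × 10⁻³ / 98 = 1.3750 × 10⁻⁴ s⁻².
N = √(1.3750 × 10⁻⁴) = 0.011726 rad s⁻¹ → T = 2π/N = 535.83 s = 8.9305 min ≈ 8.93 min.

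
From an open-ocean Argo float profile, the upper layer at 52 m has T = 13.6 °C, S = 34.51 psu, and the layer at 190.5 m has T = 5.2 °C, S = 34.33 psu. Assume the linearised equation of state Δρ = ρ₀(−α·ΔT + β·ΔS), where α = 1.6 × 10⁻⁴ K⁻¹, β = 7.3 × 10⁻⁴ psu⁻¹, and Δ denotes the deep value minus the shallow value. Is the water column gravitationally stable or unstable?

ΔT = 5.2 − 13.6 = -8.4 K and ΔS = 34.33 − 34.51 = -0.18 psu (deep − shallow).
−αΔT = 1.344 × 10⁻³; βΔS = -1.314 × 10⁻⁴; sum Δρ/ρ₀ = 1.2126 × 10⁻³.
Δρ/ρ₀ > 0, so Δρ > 0: deeper water is denser → statically stable.

stable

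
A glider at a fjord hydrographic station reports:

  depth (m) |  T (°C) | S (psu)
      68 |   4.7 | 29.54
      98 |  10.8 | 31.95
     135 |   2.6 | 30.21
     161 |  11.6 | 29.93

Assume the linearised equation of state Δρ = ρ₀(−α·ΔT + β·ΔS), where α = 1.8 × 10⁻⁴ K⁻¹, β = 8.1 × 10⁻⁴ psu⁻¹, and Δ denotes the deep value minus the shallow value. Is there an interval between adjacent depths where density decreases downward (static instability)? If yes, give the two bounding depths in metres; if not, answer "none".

Evaluate Δρ/ρ₀ = −αΔT + βΔS across each adjacent pair:
  68–98 m: −αΔT+βΔS = −(1.8 × 10⁻⁴)(+6.1)+(8.1 × 10⁻⁴)(+2.41) = 8.5 × 10⁻⁴ → stable
  98–135 m: −αΔT+βΔS = −(1.8 × 10⁻⁴)(-8.2)+(8.1 × 10⁻⁴)(-1.74) = 6.7 × 10⁻⁵ → stable
  135–161 m: −αΔT+βΔS = −(1.8 × 10⁻⁴)(+9.0)+(8.1 × 10⁻⁴)(-0.28) = -1.8 × 10⁻³ → UNSTABLE
The 135–161 m interval has Δρ < 0: lighter water underlies denser water.

135–161 m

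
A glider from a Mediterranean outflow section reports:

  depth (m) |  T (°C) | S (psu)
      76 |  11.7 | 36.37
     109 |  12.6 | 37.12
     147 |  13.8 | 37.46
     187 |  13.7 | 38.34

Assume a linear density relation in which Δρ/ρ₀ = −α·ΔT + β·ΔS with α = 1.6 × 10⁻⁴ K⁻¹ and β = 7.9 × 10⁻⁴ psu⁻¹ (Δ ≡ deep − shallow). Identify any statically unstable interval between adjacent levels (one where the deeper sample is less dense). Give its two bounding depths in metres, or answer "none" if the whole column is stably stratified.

Evaluate Δρ/ρ₀ = −αΔT + βΔS across each adjacent pair:
  76–109 m: −αΔT+βΔS = −(1.6 × 10⁻⁴)(+0.9)+(7.9 × 10⁻⁴)(+0.75) = 4.5 × 10⁻⁴ → stable
  109–147 m: −αΔT+βΔS = −(1.6 × 10⁻⁴)(+1.2)+(7.9 × 10⁻⁴)(+0.34) = 7.7 × 10⁻⁵ → stable
  147–187 m: −αΔT+βΔS = −(1.6 × 10⁻⁴)(-0.1)+(7.9 × 10⁻⁴)(+0.88) = 7.1 × 10⁻⁴ → stable
Every interval has Δρ > 0: the column is stably stratified throughout.

none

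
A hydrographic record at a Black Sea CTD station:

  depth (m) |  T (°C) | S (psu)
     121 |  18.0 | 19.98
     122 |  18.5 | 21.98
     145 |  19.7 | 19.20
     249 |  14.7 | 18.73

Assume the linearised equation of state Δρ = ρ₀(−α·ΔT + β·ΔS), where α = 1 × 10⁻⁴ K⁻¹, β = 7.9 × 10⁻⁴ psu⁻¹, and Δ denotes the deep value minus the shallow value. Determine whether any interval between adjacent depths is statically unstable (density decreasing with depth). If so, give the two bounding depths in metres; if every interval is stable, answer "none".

122–145 m

Evaluate Δρ/ρ₀ = −αΔT + βΔS across each adjacent pair:
  121–122 m: −αΔT+βΔS = −(1 × 10⁻⁴)(+0.5)+(7.9 × 10⁻⁴)(+2.00) = 1.5 × 10⁻³ → stable
  122–145 m: −αΔT+βΔS = −(1 × 10⁻⁴)(+1.2)+(7.9 × 10⁻⁴)(-2.78) = -2.3 × 10⁻³ → UNSTABLE
  145–249 m: −αΔT+βΔS = −(1 × 10⁻⁴)(-5.0)+(7.9 × 10⁻⁴)(-0.47) = 1.3 × 10⁻⁴ → stable
The 122–145 m interval has Δρ < 0: lighter water underlies denser water.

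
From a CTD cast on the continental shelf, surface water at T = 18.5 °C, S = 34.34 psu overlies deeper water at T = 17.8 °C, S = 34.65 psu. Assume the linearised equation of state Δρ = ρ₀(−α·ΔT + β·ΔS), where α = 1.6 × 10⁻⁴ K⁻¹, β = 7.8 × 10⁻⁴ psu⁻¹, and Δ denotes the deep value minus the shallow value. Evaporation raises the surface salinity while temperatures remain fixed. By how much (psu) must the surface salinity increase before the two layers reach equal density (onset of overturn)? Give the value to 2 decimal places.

Neutral buoyancy requires −α(T_deep − T_surf) + β(S_deep − S_surf′) = 0.
S_surf′ = S_deep − (α/β)·ΔT = 34.65 − (1.6 × 10⁻⁴/7.8 × 10⁻⁴)·(-0.7) = 34.7936 psu.
Increase required: 34.7936 − 34.34 = 0.4536 psu.

0.45 psu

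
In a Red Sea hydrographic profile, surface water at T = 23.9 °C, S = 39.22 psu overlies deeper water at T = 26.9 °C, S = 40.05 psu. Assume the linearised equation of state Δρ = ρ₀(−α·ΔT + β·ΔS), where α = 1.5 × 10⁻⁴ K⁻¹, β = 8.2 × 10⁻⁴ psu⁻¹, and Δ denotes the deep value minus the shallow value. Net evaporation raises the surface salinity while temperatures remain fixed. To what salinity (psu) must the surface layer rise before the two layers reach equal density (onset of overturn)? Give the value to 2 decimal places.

Neutral buoyancy requires −α(T_deep − T_surf) + β(S_deep − S_surf′) = 0.
S_surf′ = S_deep − (α/β)·ΔT = 40.05 − (1.5 × 10⁻⁴/8.2 × 10⁻⁴)·(+3.0) = 39.5012 psu.
Increase required: 39.5012 − 39.22 = 0.2812 psu.

39.50 psu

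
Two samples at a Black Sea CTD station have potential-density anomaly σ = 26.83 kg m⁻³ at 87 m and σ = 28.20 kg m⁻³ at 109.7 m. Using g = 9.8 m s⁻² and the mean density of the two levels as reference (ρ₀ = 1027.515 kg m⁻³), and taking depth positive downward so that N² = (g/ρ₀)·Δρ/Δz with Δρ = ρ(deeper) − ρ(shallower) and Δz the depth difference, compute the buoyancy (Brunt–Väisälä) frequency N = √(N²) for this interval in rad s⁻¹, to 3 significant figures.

Δρ = 1028.20 − 1026.83 = 1.37 kg m⁻³ over Δz = 109.7 − 87 = 22.7 m.
N² = (9.8/1027.515) × (1.37/22.7) = 5.7562 × 10⁻⁴ s⁻².
N = √(5.7562 × 10⁻⁴) = 0.023992 rad s⁻¹ ≈ 0.0240 rad s⁻¹.

0.0240 rad s⁻¹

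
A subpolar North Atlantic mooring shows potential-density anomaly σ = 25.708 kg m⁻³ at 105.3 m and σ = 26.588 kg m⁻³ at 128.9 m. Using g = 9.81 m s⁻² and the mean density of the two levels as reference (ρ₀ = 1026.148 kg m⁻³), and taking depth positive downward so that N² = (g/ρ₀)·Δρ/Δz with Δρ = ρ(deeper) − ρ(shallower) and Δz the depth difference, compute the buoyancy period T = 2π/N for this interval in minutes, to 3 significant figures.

Δρ = 1026.588 − 1025.708 = 0.880 kg m⁻³ over Δz = 128.9 − 105.3 = 23.6 m.
N² = (9.81/1026.148) × (0.880/23.6) = 3.5648 × 10⁻⁴ s⁻².
N = √(3.5648 × 10⁻⁴) = 0.018881 rad s⁻¹, so T = 2π/N = 332.78 s = 5.5463 min ≈ 5.55 min.
A positive N² confirms static stability across the interval.

5.55 min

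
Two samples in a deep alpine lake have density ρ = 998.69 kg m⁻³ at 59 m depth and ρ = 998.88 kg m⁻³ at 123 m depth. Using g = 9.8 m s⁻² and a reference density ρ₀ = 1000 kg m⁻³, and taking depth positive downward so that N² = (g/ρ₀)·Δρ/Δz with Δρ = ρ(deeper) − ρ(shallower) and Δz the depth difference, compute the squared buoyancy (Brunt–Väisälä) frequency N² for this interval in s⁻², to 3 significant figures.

2.91 × 10⁻⁵ s⁻²

Δρ = 998.88 − 998.69 = 0.19 kg m⁻³ over Δz = 123 − 59 = 64 m.
N² = (9.8/1000) × (0.19/64) = 2.9094 × 10⁻⁵ s⁻² ≈ 2.91 × 10⁻⁵ s⁻².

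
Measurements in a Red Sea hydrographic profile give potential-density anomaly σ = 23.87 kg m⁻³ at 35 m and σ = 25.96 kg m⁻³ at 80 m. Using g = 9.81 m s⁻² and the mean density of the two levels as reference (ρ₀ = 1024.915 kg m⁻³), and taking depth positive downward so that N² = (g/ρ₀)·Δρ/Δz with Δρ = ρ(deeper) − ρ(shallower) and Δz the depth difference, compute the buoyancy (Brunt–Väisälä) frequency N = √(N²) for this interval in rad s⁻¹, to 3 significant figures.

Δρ = 1025.96 − 1023.87 = 2.09 kg m⁻³ over Δz = 80 − 35 = 45 m.
N² = (9.81/1024.915) × (2.09/45) = 4.4454 × 10⁻⁴ s⁻².
N = √(4.4454 × 10⁻⁴) = 0.021084 rad s⁻¹ ≈ 0.0211 rad s⁻¹.

0.0211 rad s⁻¹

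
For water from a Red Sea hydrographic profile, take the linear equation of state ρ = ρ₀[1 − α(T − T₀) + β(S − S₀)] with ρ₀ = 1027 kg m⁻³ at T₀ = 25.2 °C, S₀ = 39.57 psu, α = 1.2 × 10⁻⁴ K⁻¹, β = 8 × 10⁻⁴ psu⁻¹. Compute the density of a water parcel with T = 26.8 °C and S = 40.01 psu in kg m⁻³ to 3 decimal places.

1027.164 kg m⁻³

T − T₀ = +1.6 K, S − S₀ = +0.44 psu.
Bracket = 1 − α·(+1.6) + β·(+0.44) = 1 + (1.60 × 10⁻⁴) = 1.0001600.
ρ = 1027 × 1.0001600 = 1027.164 kg m⁻³.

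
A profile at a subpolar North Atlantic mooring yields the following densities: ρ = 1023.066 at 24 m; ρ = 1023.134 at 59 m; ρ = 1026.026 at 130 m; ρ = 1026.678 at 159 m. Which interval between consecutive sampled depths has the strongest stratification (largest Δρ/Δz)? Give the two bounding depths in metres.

59–130 m

Compute the density gradient over each adjacent pair:
  24–59 m: Δρ/Δz = 0.068/35 = 1.9 × 10⁻³ kg m⁻⁴
  59–130 m: Δρ/Δz = 2.892/71 = 0.041 kg m⁻⁴
  130–159 m: Δρ/Δz = 0.652/29 = 0.022 kg m⁻⁴
The largest gradient is in the 59–130 m interval — the pycnocline.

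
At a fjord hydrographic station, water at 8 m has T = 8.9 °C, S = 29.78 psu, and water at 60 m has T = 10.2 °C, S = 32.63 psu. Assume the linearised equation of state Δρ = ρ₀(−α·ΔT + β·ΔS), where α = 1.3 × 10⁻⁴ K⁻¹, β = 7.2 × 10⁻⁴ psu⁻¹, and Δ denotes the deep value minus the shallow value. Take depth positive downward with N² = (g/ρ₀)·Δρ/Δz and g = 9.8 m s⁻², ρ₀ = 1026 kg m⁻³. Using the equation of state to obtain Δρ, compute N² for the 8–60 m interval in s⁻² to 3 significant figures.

3.55 × 10⁻⁴ s⁻²

ΔT = +1.3 K, ΔS = +2.85 psu (deep − shallow).
Δρ/ρ₀ = −αΔT + βΔS = -1.69 × 10⁻⁴ + 2.052 × 10⁻³ = 1.883 × 10⁻³, so Δρ ≈ 1.932 kg m⁻³.
N² = (g/ρ₀)·Δρ/Δz = g·(Δρ/ρ₀)/Δz = 9.8 × 1.883 × 10⁻³ / 52 = 3.5487 × 10⁻⁴ s⁻² ≈ 3.55 × 10⁻⁴ s⁻².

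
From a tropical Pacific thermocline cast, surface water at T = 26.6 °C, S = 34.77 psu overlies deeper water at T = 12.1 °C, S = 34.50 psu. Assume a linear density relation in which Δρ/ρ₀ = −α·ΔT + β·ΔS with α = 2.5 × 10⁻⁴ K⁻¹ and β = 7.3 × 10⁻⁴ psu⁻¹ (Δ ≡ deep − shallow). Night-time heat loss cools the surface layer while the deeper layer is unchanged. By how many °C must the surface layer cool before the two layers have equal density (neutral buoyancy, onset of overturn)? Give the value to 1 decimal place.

13.7 °C

Neutral buoyancy requires Δρ = 0, i.e. −α(T_deep − T_surf′) + β(S_deep − S_surf) = 0.
T_surf′ = T_deep − (β/α)·ΔS = 12.1 − (7.3 × 10⁻⁴/2.5 × 10⁻⁴)·(-0.27) = 12.888 °C.
Cooling required: 26.6 − (12.888) = 13.712 °C.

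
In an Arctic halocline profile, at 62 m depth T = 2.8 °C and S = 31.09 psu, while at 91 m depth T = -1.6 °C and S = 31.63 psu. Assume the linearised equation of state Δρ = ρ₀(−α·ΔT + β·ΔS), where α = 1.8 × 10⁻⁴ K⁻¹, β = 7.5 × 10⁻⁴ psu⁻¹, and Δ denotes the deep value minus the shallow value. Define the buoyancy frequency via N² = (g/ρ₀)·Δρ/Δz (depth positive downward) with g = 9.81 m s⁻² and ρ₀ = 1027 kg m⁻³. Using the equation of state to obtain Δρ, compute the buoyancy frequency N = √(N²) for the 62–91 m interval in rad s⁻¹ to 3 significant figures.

0.0201 rad s⁻¹

ΔT = -4.4 K, ΔS = +0.54 psu (deep − shallow).
Δρ/ρ₀ = −αΔT + βΔS = 7.92 × 10⁻⁴ + 4.05 × 10⁻⁴ = 1.197 × 10⁻³, so Δρ ≈ 1.229 kg m⁻³.
N² = (g/ρ₀)·Δρ/Δz = g·(Δρ/ρ₀)/Δz = 9.81 × 1.197 × 10⁻³ / 29 = 4.0492 × 10⁻⁴ s⁻².
N = √(4.0492 × 10⁻⁴) = 0.020123 rad s⁻¹ ≈ 0.0201 rad s⁻¹.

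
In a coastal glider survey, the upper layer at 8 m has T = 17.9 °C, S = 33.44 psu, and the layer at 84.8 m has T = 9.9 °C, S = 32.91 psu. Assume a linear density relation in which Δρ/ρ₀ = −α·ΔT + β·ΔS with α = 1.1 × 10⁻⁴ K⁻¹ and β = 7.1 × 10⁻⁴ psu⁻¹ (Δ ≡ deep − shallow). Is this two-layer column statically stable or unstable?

stable

ΔT = 9.9 − 17.9 = -8.0 K and ΔS = 32.91 − 33.44 = -0.53 psu (deep − shallow).
−αΔT = 8.80 × 10⁻⁴; βΔS = -3.763 × 10⁻⁴; sum Δρ/ρ₀ = 5.037 × 10⁻⁴.
Δρ/ρ₀ > 0, so Δρ > 0: deeper water is denser → statically stable.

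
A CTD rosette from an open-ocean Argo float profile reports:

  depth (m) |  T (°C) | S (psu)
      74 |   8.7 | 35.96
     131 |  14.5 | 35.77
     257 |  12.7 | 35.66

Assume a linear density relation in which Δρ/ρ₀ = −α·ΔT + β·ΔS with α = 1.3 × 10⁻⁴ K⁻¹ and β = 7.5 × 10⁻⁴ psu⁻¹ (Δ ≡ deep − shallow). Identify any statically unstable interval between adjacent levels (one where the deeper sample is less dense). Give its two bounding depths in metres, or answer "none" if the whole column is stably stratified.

74–131 m

Evaluate Δρ/ρ₀ = −αΔT + βΔS across each adjacent pair:
  74–131 m: −αΔT+βΔS = −(1.3 × 10⁻⁴)(+5.8)+(7.5 × 10⁻⁴)(-0.19) = -9.0 × 10⁻⁴ → UNSTABLE
  131–257 m: −αΔT+βΔS = −(1.3 × 10⁻⁴)(-1.8)+(7.5 × 10⁻⁴)(-0.11) = 1.5 × 10⁻⁴ → stable
The 74–131 m interval has Δρ < 0: lighter water underlies denser water.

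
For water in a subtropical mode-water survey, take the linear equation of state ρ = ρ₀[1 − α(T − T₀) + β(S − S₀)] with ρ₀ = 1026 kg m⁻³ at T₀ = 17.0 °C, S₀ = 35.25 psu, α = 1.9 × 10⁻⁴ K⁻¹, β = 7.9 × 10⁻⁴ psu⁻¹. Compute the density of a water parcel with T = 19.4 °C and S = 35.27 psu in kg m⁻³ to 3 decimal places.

1025.548 kg m⁻³

T − T₀ = +2.4 K, S − S₀ = +0.02 psu.
Bracket = 1 − α·(+2.4) + β·(+0.02) = 1 + (-4.402 × 10⁻⁴) = 0.9995598.
ρ = 1026 × 0.9995598 = 1025.548 kg m⁻³.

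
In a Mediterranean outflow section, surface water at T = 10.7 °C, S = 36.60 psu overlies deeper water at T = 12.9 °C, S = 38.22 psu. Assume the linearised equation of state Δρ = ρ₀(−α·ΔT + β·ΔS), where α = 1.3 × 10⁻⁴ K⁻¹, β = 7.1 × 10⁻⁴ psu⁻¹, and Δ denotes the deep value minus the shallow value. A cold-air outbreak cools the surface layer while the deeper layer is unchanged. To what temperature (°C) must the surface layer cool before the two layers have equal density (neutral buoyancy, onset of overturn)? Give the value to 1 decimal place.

4.1 °C

Neutral buoyancy requires Δρ = 0, i.e. −α(T_deep − T_surf′) + β(S_deep − S_surf) = 0.
T_surf′ = T_deep − (β/α)·ΔS = 12.9 − (7.1 × 10⁻⁴/1.3 × 10⁻⁴)·(+1.62) = 4.052 °C.
Cooling required: 10.7 − (4.052) = 6.648 °C.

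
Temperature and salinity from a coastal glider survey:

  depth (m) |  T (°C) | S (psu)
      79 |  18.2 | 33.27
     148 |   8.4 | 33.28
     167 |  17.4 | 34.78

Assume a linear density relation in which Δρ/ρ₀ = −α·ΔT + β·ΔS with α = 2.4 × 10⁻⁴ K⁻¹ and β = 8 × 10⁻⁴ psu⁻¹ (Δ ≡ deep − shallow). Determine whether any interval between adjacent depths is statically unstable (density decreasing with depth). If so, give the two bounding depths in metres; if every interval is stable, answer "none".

Evaluate Δρ/ρ₀ = −αΔT + βΔS across each adjacent pair:
  79–148 m: −αΔT+βΔS = −(2.4 × 10⁻⁴)(-9.8)+(8 × 10⁻⁴)(+0.01) = 2.4 × 10⁻³ → stable
  148–167 m: −αΔT+βΔS = −(2.4 × 10⁻⁴)(+9.0)+(8 × 10⁻⁴)(+1.50) = -9.6 × 10⁻⁴ → UNSTABLE
The 148–167 m interval has Δρ < 0: lighter water underlies denser water.

148–167 m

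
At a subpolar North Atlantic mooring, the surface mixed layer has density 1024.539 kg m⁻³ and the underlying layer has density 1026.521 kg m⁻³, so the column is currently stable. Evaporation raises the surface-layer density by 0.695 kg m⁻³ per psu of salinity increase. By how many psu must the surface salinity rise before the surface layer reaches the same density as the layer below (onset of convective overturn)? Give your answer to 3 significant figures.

Density deficit of the surface layer: 1026.521 − 1024.539 = 1.982 kg m⁻³.
Required change = 1.982 / 0.695 = 2.85 psu.

2.85 psu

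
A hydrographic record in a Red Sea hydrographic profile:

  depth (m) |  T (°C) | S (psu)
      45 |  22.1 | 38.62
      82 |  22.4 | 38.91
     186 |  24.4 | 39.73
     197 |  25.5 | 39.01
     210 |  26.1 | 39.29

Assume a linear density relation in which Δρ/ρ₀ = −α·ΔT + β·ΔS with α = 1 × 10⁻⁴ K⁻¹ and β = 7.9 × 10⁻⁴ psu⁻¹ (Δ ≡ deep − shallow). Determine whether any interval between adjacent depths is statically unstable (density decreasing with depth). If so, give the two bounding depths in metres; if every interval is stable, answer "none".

Evaluate Δρ/ρ₀ = −αΔT + βΔS across each adjacent pair:
  45–82 m: −αΔT+βΔS = −(1 × 10⁻⁴)(+0.3)+(7.9 × 10⁻⁴)(+0.29) = 2.0 × 10⁻⁴ → stable
  82–186 m: −αΔT+βΔS = −(1 × 10⁻⁴)(+2.0)+(7.9 × 10⁻⁴)(+0.82) = 4.5 × 10⁻⁴ → stable
  186–197 m: −αΔT+βΔS = −(1 × 10⁻⁴)(+1.1)+(7.9 × 10⁻⁴)(-0.72) = -6.8 × 10⁻⁴ → UNSTABLE
  197–210 m: −αΔT+βΔS = −(1 × 10⁻⁴)(+0.6)+(7.9 × 10⁻⁴)(+0.28) = 1.6 × 10⁻⁴ → stable
The 186–197 m interval has Δρ < 0: lighter water underlies denser water.

186–197 m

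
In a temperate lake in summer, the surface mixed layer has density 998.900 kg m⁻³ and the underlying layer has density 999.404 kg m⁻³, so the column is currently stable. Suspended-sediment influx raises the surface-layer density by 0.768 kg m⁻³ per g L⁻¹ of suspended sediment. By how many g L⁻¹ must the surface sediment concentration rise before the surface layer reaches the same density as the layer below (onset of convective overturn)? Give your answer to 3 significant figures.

Density deficit of the surface layer: 999.404 − 998.900 = 0.504 kg m⁻³.
Required change = 0.504 / 0.768 = 0.656 g L⁻¹.

0.656 g L⁻¹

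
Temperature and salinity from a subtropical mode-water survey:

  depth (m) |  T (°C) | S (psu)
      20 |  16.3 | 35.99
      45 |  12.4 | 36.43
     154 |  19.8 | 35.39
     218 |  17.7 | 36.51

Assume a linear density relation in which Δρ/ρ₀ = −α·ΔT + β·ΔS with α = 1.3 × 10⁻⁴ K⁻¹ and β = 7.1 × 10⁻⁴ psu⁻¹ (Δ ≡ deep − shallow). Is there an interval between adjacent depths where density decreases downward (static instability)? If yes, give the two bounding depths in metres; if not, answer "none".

Evaluate Δρ/ρ₀ = −αΔT + βΔS across each adjacent pair:
  20–45 m: −αΔT+βΔS = −(1.3 × 10⁻⁴)(-3.9)+(7.1 × 10⁻⁴)(+0.44) = 8.2 × 10⁻⁴ → stable
  45–154 m: −αΔT+βΔS = −(1.3 × 10⁻⁴)(+7.4)+(7.1 × 10⁻⁴)(-1.04) = -1.7 × 10⁻³ → UNSTABLE
  154–218 m: −αΔT+βΔS = −(1.3 × 10⁻⁴)(-2.1)+(7.1 × 10⁻⁴)(+1.12) = 1.1 × 10⁻³ → stable
The 45–154 m interval has Δρ < 0: lighter water underlies denser water.

45–154 m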